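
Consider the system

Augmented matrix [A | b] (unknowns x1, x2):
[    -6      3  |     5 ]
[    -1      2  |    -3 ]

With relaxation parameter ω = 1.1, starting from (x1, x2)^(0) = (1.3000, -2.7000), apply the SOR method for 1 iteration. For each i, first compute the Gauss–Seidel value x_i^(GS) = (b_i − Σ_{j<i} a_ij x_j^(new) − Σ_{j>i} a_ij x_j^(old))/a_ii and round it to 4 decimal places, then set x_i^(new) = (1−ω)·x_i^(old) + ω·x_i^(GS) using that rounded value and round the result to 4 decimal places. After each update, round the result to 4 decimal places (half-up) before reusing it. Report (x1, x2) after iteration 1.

Iteration 1:
  x1: GS value = (5 - (3)·-2.7000) / (-6) = -2.1833;  x1 ← (1−ω)·1.3000 + ω·-2.1833 = -2.5316
  x2: GS value = (-3 - (-1)·-2.5316) / (2) = -2.7658;  x2 ← (1−ω)·-2.7000 + ω·-2.7658 = -2.7724

(-2.5316, -2.7724)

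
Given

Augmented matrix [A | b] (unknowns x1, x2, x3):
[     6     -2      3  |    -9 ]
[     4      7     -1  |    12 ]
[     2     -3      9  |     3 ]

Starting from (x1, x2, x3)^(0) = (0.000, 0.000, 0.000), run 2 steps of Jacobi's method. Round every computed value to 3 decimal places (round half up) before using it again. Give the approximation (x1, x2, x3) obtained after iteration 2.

(-1.095, 2.619, 1.238)

Iteration 1:
  x1 = (-9 - (-2)·0.000 - (3)·0.000) / (6) = -1.500
  x2 = (12 - (4)·0.000 - (-1)·0.000) / (7) = 1.714
  x3 = (3 - (2)·0.000 - (-3)·0.000) / (9) = 0.333
Iteration 2:
  x1 = (-9 - (-2)·1.714 - (3)·0.333) / (6) = -1.095
  x2 = (12 - (4)·-1.500 - (-1)·0.333) / (7) = 2.619
  x3 = (3 - (2)·-1.500 - (-3)·1.714) / (9) = 1.238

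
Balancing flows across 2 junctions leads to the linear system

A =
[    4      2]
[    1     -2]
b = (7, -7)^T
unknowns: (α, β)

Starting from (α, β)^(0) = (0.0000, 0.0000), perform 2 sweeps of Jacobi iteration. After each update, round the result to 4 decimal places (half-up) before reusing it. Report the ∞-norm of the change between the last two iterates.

1.7500

Iteration 1:
  α = (7 - (2)·0.0000) / (4) = 1.7500
  β = (-7 - (1)·0.0000) / (-2) = 3.5000
Iteration 2:
  α = (7 - (2)·3.5000) / (4) = 0.0000
  β = (-7 - (1)·1.7500) / (-2) = 4.3750
Change: (-1.7500, 0.8750) → max |·| = 1.7500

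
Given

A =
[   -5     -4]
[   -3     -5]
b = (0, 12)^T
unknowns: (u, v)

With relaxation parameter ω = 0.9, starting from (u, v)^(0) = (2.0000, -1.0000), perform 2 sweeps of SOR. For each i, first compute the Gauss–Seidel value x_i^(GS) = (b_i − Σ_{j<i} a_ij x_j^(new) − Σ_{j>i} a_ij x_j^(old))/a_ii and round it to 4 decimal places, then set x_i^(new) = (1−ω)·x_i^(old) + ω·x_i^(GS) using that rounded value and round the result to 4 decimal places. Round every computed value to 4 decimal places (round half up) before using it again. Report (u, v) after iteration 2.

Iteration 1:
  u: GS value = (0 - (-4)·-1.0000) / (-5) = 0.8000;  u ← (1−ω)·2.0000 + ω·0.8000 = 0.9200
  v: GS value = (12 - (-3)·0.9200) / (-5) = -2.9520;  v ← (1−ω)·-1.0000 + ω·-2.9520 = -2.7568
Iteration 2:
  u: GS value = (0 - (-4)·-2.7568) / (-5) = 2.2054;  u ← (1−ω)·0.9200 + ω·2.2054 = 2.0769
  v: GS value = (12 - (-3)·2.0769) / (-5) = -3.6461;  v ← (1−ω)·-2.7568 + ω·-3.6461 = -3.5572

(2.0769, -3.5572)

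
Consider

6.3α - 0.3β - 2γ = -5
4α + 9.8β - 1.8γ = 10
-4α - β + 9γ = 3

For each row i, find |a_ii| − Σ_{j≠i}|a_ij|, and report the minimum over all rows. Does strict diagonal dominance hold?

row 1: |6.3| − (0.3+2) = 4
row 2: |9.8| − (4+1.8) = 4
row 3: |9| − (4+1) = 4
minimum over rows = 4 → strictly diagonally dominant (convergence guaranteed)

4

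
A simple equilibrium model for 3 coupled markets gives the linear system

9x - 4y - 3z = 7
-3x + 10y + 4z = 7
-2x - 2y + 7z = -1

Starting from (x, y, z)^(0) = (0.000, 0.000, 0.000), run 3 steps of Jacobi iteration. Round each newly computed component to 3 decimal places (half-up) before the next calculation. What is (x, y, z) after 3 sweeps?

Iteration 1:
  x = (7 - (-4)·0.000 - (-3)·0.000) / (9) = 0.778
  y = (7 - (-3)·0.000 - (4)·0.000) / (10) = 0.700
  z = (-1 - (-2)·0.000 - (-2)·0.000) / (7) = -0.143
Iteration 2:
  x = (7 - (-4)·0.700 - (-3)·-0.143) / (9) = 1.041
  y = (7 - (-3)·0.778 - (4)·-0.143) / (10) = 0.991
  z = (-1 - (-2)·0.778 - (-2)·0.700) / (7) = 0.279
Iteration 3:
  x = (7 - (-4)·0.991 - (-3)·0.279) / (9) = 1.311
  y = (7 - (-3)·1.041 - (4)·0.279) / (10) = 0.901
  z = (-1 - (-2)·1.041 - (-2)·0.991) / (7) = 0.438

(1.311, 0.901, 0.438)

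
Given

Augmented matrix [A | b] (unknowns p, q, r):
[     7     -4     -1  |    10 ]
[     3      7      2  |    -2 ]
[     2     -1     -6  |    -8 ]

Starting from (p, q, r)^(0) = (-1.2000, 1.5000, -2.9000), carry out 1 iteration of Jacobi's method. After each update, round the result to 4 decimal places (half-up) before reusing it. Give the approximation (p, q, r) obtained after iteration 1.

(1.8714, 1.0571, 0.6833)

Iteration 1:
  p = (10 - (-4)·1.5000 - (-1)·-2.9000) / (7) = 1.8714
  q = (-2 - (3)·-1.2000 - (2)·-2.9000) / (7) = 1.0571
  r = (-8 - (2)·-1.2000 - (-1)·1.5000) / (-6) = 0.6833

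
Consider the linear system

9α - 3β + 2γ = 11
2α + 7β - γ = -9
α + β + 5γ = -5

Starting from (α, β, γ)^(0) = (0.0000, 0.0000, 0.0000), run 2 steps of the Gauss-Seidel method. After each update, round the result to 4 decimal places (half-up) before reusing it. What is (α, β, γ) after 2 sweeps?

(0.8811, -1.6685, -0.8425)

Iteration 1:
  α = (11 - (-3)·0.0000 - (2)·0.0000) / (9) = 1.2222
  β = (-9 - (2)·1.2222 - (-1)·0.0000) / (7) = -1.6349
  γ = (-5 - (1)·1.2222 - (1)·-1.6349) / (5) = -0.9175
Iteration 2:
  α = (11 - (-3)·-1.6349 - (2)·-0.9175) / (9) = 0.8811
  β = (-9 - (2)·0.8811 - (-1)·-0.9175) / (7) = -1.6685
  γ = (-5 - (1)·0.8811 - (1)·-1.6685) / (5) = -0.8425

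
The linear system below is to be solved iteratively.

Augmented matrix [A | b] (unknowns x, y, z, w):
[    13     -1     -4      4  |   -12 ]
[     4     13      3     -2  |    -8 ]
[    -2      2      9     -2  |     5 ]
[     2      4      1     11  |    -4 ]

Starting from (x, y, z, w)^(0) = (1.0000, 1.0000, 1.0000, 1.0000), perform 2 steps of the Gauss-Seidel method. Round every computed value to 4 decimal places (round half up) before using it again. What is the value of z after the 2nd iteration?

0.4995

Iteration 1:
  x = (-12 - (-1)·1.0000 - (-4)·1.0000 - (4)·1.0000) / (13) = -0.8462
  y = (-8 - (4)·-0.8462 - (3)·1.0000 - (-2)·1.0000) / (13) = -0.4319
  z = (5 - (-2)·-0.8462 - (2)·-0.4319 - (-2)·1.0000) / (9) = 0.6857
  w = (-4 - (2)·-0.8462 - (4)·-0.4319 - (1)·0.6857) / (11) = -0.1151
Iteration 2:
  x = (-12 - (-1)·-0.4319 - (-4)·0.6857 - (4)·-0.1151) / (13) = -0.7099
  y = (-8 - (4)·-0.7099 - (3)·0.6857 - (-2)·-0.1151) / (13) = -0.5729
  z = (5 - (-2)·-0.7099 - (2)·-0.5729 - (-2)·-0.1151) / (9) = 0.4995
  w = (-4 - (2)·-0.7099 - (4)·-0.5729 - (1)·0.4995) / (11) = -0.0716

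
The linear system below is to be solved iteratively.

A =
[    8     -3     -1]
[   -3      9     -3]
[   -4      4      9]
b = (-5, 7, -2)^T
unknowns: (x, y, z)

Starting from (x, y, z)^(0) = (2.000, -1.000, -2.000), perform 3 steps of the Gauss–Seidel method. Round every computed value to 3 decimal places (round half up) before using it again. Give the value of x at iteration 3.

Iteration 1:
  x = (-5 - (-3)·-1.000 - (-1)·-2.000) / (8) = -1.250
  y = (7 - (-3)·-1.250 - (-3)·-2.000) / (9) = -0.306
  z = (-2 - (-4)·-1.250 - (4)·-0.306) / (9) = -0.642
Iteration 2:
  x = (-5 - (-3)·-0.306 - (-1)·-0.642) / (8) = -0.820
  y = (7 - (-3)·-0.820 - (-3)·-0.642) / (9) = 0.290
  z = (-2 - (-4)·-0.820 - (4)·0.290) / (9) = -0.716
Iteration 3:
  x = (-5 - (-3)·0.290 - (-1)·-0.716) / (8) = -0.606
  y = (7 - (-3)·-0.606 - (-3)·-0.716) / (9) = 0.337
  z = (-2 - (-4)·-0.606 - (4)·0.337) / (9) = -0.641

-0.606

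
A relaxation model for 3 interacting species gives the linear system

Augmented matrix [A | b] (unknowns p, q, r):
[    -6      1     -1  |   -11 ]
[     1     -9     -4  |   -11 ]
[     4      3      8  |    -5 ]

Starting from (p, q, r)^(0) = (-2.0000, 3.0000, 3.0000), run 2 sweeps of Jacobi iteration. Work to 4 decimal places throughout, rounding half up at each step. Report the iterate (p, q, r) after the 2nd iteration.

Iteration 1:
  p = (-11 - (1)·3.0000 - (-1)·3.0000) / (-6) = 1.8333
  q = (-11 - (1)·-2.0000 - (-4)·3.0000) / (-9) = -0.3333
  r = (-5 - (4)·-2.0000 - (3)·3.0000) / (8) = -0.7500
Iteration 2:
  p = (-11 - (1)·-0.3333 - (-1)·-0.7500) / (-6) = 1.9028
  q = (-11 - (1)·1.8333 - (-4)·-0.7500) / (-9) = 1.7593
  r = (-5 - (4)·1.8333 - (3)·-0.3333) / (8) = -1.4167

(1.9028, 1.7593, -1.4167)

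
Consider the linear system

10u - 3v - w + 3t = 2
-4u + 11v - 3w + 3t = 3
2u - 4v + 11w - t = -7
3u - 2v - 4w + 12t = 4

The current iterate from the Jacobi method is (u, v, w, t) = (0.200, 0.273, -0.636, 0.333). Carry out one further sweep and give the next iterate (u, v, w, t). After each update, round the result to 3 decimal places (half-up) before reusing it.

(0.118, 0.081, -0.543, 0.117)

One sweep:
  u = (2 - (-3)·0.273 - (-1)·-0.636 - (3)·0.333) / (10) = 0.118
  v = (3 - (-4)·0.200 - (-3)·-0.636 - (3)·0.333) / (11) = 0.081
  w = (-7 - (2)·0.200 - (-4)·0.273 - (-1)·0.333) / (11) = -0.543
  t = (4 - (3)·0.200 - (-2)·0.273 - (-4)·-0.636) / (12) = 0.117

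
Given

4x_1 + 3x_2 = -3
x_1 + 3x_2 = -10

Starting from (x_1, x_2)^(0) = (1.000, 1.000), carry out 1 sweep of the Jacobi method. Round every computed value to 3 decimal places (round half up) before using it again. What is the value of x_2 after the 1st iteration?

-3.667

Iteration 1:
  x_1 = (-3 - (3)·1.000) / (4) = -1.500
  x_2 = (-10 - (1)·1.000) / (3) = -3.667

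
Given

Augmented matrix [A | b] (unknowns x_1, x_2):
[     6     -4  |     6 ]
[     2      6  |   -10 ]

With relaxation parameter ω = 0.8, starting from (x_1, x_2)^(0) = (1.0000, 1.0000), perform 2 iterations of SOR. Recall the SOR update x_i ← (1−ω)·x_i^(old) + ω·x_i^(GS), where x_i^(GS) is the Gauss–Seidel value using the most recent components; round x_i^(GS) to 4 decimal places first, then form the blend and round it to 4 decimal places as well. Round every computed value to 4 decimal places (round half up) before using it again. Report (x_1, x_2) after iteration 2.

Iteration 1:
  x_1: GS value = (6 - (-4)·1.0000) / (6) = 1.6667;  x_1 ← (1−ω)·1.0000 + ω·1.6667 = 1.5334
  x_2: GS value = (-10 - (2)·1.5334) / (6) = -2.1778;  x_2 ← (1−ω)·1.0000 + ω·-2.1778 = -1.5422
Iteration 2:
  x_1: GS value = (6 - (-4)·-1.5422) / (6) = -0.0281;  x_1 ← (1−ω)·1.5334 + ω·-0.0281 = 0.2842
  x_2: GS value = (-10 - (2)·0.2842) / (6) = -1.7614;  x_2 ← (1−ω)·-1.5422 + ω·-1.7614 = -1.7176

(0.2842, -1.7176)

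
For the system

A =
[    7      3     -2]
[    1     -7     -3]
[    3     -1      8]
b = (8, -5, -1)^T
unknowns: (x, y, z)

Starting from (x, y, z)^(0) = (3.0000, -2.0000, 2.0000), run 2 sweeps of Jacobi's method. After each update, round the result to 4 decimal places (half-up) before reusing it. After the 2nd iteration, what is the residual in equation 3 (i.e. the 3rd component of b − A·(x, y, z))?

Iteration 1:
  x = (8 - (3)·-2.0000 - (-2)·2.0000) / (7) = 2.5714
  y = (-5 - (1)·3.0000 - (-3)·2.0000) / (-7) = 0.2857
  z = (-1 - (3)·3.0000 - (-1)·-2.0000) / (8) = -1.5000
Iteration 2:
  x = (8 - (3)·0.2857 - (-2)·-1.5000) / (7) = 0.5918
  y = (-5 - (1)·2.5714 - (-3)·-1.5000) / (-7) = 1.7245
  z = (-1 - (3)·2.5714 - (-1)·0.2857) / (8) = -1.0536
Residual b − A·x = (-3.4233, 3.3189, 7.3779)

7.3779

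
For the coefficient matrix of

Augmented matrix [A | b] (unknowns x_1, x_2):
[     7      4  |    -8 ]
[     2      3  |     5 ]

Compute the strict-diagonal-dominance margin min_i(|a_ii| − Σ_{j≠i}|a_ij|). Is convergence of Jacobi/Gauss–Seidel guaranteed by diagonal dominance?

1

row 1: |7| − (4) = 3
row 2: |3| − (2) = 1
minimum over rows = 1 → strictly diagonally dominant (convergence guaranteed)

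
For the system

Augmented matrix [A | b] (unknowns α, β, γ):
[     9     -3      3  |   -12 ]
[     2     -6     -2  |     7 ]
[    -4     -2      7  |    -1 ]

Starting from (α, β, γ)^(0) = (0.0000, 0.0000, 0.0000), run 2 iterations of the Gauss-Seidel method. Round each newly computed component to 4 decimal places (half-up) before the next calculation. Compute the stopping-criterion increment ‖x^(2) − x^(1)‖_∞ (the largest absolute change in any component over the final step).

0.4277

Iteration 1:
  α = (-12 - (-3)·0.0000 - (3)·0.0000) / (9) = -1.3333
  β = (7 - (2)·-1.3333 - (-2)·0.0000) / (-6) = -1.6111
  γ = (-1 - (-4)·-1.3333 - (-2)·-1.6111) / (7) = -1.3651
Iteration 2:
  α = (-12 - (-3)·-1.6111 - (3)·-1.3651) / (9) = -1.4153
  β = (7 - (2)·-1.4153 - (-2)·-1.3651) / (-6) = -1.1834
  γ = (-1 - (-4)·-1.4153 - (-2)·-1.1834) / (7) = -1.2897
Change: (-0.0820, 0.4277, 0.0754) → max |·| = 0.4277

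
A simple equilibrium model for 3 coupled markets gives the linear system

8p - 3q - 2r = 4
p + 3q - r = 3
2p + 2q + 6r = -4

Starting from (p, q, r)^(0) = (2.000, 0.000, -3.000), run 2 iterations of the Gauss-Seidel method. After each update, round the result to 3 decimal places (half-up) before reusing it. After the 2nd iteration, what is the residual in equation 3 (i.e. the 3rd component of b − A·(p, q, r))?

Iteration 1:
  p = (4 - (-3)·0.000 - (-2)·-3.000) / (8) = -0.250
  q = (3 - (1)·-0.250 - (-1)·-3.000) / (3) = 0.083
  r = (-4 - (2)·-0.250 - (2)·0.083) / (6) = -0.611
Iteration 2:
  p = (4 - (-3)·0.083 - (-2)·-0.611) / (8) = 0.378
  q = (3 - (1)·0.378 - (-1)·-0.611) / (3) = 0.670
  r = (-4 - (2)·0.378 - (2)·0.670) / (6) = -1.016
Residual b − A·x = (0.954, -0.404, 0.000)

0.000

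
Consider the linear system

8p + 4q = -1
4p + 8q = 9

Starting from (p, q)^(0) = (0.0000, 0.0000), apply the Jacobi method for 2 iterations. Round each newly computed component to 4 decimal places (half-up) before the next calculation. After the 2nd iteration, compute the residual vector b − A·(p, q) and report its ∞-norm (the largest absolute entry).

Iteration 1:
  p = (-1 - (4)·0.0000) / (8) = -0.1250
  q = (9 - (4)·0.0000) / (8) = 1.1250
Iteration 2:
  p = (-1 - (4)·1.1250) / (8) = -0.6875
  q = (9 - (4)·-0.1250) / (8) = 1.1875
Residual b − A·x = (-0.2500, 2.2500); ∞-norm = 2.2500

2.2500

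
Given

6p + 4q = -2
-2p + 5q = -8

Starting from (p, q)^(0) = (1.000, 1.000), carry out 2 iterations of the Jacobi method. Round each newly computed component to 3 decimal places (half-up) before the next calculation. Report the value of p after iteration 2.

Iteration 1:
  p = (-2 - (4)·1.000) / (6) = -1.000
  q = (-8 - (-2)·1.000) / (5) = -1.200
Iteration 2:
  p = (-2 - (4)·-1.200) / (6) = 0.467
  q = (-8 - (-2)·-1.000) / (5) = -2.000

0.467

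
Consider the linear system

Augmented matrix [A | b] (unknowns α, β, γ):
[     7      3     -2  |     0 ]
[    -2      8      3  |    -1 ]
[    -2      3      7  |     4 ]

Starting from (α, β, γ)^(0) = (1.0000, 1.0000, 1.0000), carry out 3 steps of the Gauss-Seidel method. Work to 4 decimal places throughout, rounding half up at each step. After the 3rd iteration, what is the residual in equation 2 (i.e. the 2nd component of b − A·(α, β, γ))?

0.0122

Iteration 1:
  α = (0 - (3)·1.0000 - (-2)·1.0000) / (7) = -0.1429
  β = (-1 - (-2)·-0.1429 - (3)·1.0000) / (8) = -0.5357
  γ = (4 - (-2)·-0.1429 - (3)·-0.5357) / (7) = 0.7602
Iteration 2:
  α = (0 - (3)·-0.5357 - (-2)·0.7602) / (7) = 0.4468
  β = (-1 - (-2)·0.4468 - (3)·0.7602) / (8) = -0.2984
  γ = (4 - (-2)·0.4468 - (3)·-0.2984) / (7) = 0.8270
Iteration 3:
  α = (0 - (3)·-0.2984 - (-2)·0.8270) / (7) = 0.3642
  β = (-1 - (-2)·0.3642 - (3)·0.8270) / (8) = -0.3441
  γ = (4 - (-2)·0.3642 - (3)·-0.3441) / (7) = 0.8230
Residual b − A·x = (0.1289, 0.0122, -0.0003)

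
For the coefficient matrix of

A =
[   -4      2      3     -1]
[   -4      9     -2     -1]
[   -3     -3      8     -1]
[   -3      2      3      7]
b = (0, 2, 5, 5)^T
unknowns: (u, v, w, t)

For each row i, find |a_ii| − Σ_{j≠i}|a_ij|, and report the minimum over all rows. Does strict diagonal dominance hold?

-2

row 1: |-4| − (2+3+1) = -2
row 2: |9| − (4+2+1) = 2
row 3: |8| − (3+3+1) = 1
row 4: |7| − (3+2+3) = -1
minimum over rows = -2 → not strictly diagonally dominant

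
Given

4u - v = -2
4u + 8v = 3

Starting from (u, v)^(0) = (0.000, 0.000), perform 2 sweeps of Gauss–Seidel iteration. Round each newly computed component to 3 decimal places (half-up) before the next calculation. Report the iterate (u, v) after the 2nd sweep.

Iteration 1:
  u = (-2 - (-1)·0.000) / (4) = -0.500
  v = (3 - (4)·-0.500) / (8) = 0.625
Iteration 2:
  u = (-2 - (-1)·0.625) / (4) = -0.344
  v = (3 - (4)·-0.344) / (8) = 0.547

(-0.344, 0.547)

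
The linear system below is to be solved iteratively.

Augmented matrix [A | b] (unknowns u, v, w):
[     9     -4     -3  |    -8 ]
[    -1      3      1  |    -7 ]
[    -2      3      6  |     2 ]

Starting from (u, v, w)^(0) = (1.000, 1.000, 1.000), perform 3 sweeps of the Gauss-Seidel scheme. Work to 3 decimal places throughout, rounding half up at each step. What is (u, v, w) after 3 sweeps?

(-1.892, -3.470, 1.438)

Iteration 1:
  u = (-8 - (-4)·1.000 - (-3)·1.000) / (9) = -0.111
  v = (-7 - (-1)·-0.111 - (1)·1.000) / (3) = -2.704
  w = (2 - (-2)·-0.111 - (3)·-2.704) / (6) = 1.648
Iteration 2:
  u = (-8 - (-4)·-2.704 - (-3)·1.648) / (9) = -1.541
  v = (-7 - (-1)·-1.541 - (1)·1.648) / (3) = -3.396
  w = (2 - (-2)·-1.541 - (3)·-3.396) / (6) = 1.518
Iteration 3:
  u = (-8 - (-4)·-3.396 - (-3)·1.518) / (9) = -1.892
  v = (-7 - (-1)·-1.892 - (1)·1.518) / (3) = -3.470
  w = (2 - (-2)·-1.892 - (3)·-3.470) / (6) = 1.438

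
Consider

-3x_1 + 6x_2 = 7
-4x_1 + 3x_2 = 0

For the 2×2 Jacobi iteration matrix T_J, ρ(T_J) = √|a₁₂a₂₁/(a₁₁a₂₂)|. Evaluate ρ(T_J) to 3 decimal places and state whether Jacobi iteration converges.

1.633

a₁₂a₂₁/(a₁₁a₂₂) = (6)·(-4) / ((-3)·(3)) = 2.666667
ρ = √|2.666667| = √2.666667 = 1.633
ρ > 1, so Jacobi diverges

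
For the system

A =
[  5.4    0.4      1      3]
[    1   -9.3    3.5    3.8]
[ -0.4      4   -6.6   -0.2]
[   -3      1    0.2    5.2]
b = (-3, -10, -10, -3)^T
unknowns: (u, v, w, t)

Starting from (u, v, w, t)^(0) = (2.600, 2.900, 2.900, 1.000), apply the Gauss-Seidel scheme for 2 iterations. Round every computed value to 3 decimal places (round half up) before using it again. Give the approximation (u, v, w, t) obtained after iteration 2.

Iteration 1:
  u = (-3 - (0.4)·2.900 - (1)·2.900 - (3)·1.000) / (5.4) = -1.863
  v = (-10 - (1)·-1.863 - (3.5)·2.900 - (3.8)·1.000) / (-9.3) = 2.375
  w = (-10 - (-0.4)·-1.863 - (4)·2.375 - (-0.2)·1.000) / (-6.6) = 3.037
  t = (-3 - (-3)·-1.863 - (1)·2.375 - (0.2)·3.037) / (5.2) = -2.225
Iteration 2:
  u = (-3 - (0.4)·2.375 - (1)·3.037 - (3)·-2.225) / (5.4) = -0.058
  v = (-10 - (1)·-0.058 - (3.5)·3.037 - (3.8)·-2.225) / (-9.3) = 1.303
  w = (-10 - (-0.4)·-0.058 - (4)·1.303 - (-0.2)·-2.225) / (-6.6) = 2.376
  t = (-3 - (-3)·-0.058 - (1)·1.303 - (0.2)·2.376) / (5.2) = -0.952

(-0.058, 1.303, 2.376, -0.952)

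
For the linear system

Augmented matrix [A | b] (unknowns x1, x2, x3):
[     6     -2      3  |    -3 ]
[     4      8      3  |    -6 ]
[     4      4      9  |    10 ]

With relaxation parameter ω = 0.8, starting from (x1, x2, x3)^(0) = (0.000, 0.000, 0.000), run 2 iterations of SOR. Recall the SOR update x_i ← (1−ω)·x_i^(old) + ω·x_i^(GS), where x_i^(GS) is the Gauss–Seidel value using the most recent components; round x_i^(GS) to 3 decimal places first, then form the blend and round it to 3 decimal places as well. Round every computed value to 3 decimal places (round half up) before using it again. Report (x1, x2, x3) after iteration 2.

Iteration 1:
  x1: GS value = (-3 - (-2)·0.000 - (3)·0.000) / (6) = -0.500;  x1 ← (1−ω)·0.000 + ω·-0.500 = -0.400
  x2: GS value = (-6 - (4)·-0.400 - (3)·0.000) / (8) = -0.550;  x2 ← (1−ω)·0.000 + ω·-0.550 = -0.440
  x3: GS value = (10 - (4)·-0.400 - (4)·-0.440) / (9) = 1.484;  x3 ← (1−ω)·0.000 + ω·1.484 = 1.187
Iteration 2:
  x1: GS value = (-3 - (-2)·-0.440 - (3)·1.187) / (6) = -1.240;  x1 ← (1−ω)·-0.400 + ω·-1.240 = -1.072
  x2: GS value = (-6 - (4)·-1.072 - (3)·1.187) / (8) = -0.659;  x2 ← (1−ω)·-0.440 + ω·-0.659 = -0.615
  x3: GS value = (10 - (4)·-1.072 - (4)·-0.615) / (9) = 1.861;  x3 ← (1−ω)·1.187 + ω·1.861 = 1.726

(-1.072, -0.615, 1.726)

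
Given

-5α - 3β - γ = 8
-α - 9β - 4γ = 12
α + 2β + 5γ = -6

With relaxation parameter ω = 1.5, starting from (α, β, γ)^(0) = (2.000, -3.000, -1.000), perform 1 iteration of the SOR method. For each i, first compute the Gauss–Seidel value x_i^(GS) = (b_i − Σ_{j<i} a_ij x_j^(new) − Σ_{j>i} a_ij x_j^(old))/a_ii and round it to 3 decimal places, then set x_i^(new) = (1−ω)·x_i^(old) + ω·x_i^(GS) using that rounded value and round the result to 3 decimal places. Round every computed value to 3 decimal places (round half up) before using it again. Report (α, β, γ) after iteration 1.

Iteration 1:
  α: GS value = (8 - (-3)·-3.000 - (-1)·-1.000) / (-5) = 0.400;  α ← (1−ω)·2.000 + ω·0.400 = -0.400
  β: GS value = (12 - (-1)·-0.400 - (-4)·-1.000) / (-9) = -0.844;  β ← (1−ω)·-3.000 + ω·-0.844 = 0.234
  γ: GS value = (-6 - (1)·-0.400 - (2)·0.234) / (5) = -1.214;  γ ← (1−ω)·-1.000 + ω·-1.214 = -1.321

(-0.400, 0.234, -1.321)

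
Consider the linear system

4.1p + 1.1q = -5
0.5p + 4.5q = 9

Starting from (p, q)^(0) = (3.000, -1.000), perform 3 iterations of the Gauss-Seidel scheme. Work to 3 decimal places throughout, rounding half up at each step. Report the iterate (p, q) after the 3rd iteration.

Iteration 1:
  p = (-5 - (1.1)·-1.000) / (4.1) = -0.951
  q = (9 - (0.5)·-0.951) / (4.5) = 2.106
Iteration 2:
  p = (-5 - (1.1)·2.106) / (4.1) = -1.785
  q = (9 - (0.5)·-1.785) / (4.5) = 2.198
Iteration 3:
  p = (-5 - (1.1)·2.198) / (4.1) = -1.809
  q = (9 - (0.5)·-1.809) / (4.5) = 2.201

(-1.809, 2.201)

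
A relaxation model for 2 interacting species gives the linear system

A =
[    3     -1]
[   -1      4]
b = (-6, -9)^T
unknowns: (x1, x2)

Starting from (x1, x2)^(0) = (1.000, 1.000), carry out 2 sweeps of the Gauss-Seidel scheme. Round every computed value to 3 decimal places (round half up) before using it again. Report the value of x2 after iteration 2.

-2.972

Iteration 1:
  x1 = (-6 - (-1)·1.000) / (3) = -1.667
  x2 = (-9 - (-1)·-1.667) / (4) = -2.667
Iteration 2:
  x1 = (-6 - (-1)·-2.667) / (3) = -2.889
  x2 = (-9 - (-1)·-2.889) / (4) = -2.972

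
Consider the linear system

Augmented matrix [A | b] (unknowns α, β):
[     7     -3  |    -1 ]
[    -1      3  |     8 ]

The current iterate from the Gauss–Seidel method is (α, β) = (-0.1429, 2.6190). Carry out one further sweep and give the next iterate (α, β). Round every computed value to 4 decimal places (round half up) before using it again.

(0.9796, 2.9932)

One sweep:
  α = (-1 - (-3)·2.6190) / (7) = 0.9796
  β = (8 - (-1)·0.9796) / (3) = 2.9932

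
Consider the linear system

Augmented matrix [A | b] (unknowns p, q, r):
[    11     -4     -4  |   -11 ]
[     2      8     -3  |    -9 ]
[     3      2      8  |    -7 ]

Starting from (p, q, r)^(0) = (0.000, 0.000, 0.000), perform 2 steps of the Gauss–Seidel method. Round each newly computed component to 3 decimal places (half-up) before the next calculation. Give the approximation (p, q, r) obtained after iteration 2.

Iteration 1:
  p = (-11 - (-4)·0.000 - (-4)·0.000) / (11) = -1.000
  q = (-9 - (2)·-1.000 - (-3)·0.000) / (8) = -0.875
  r = (-7 - (3)·-1.000 - (2)·-0.875) / (8) = -0.281
Iteration 2:
  p = (-11 - (-4)·-0.875 - (-4)·-0.281) / (11) = -1.420
  q = (-9 - (2)·-1.420 - (-3)·-0.281) / (8) = -0.875
  r = (-7 - (3)·-1.420 - (2)·-0.875) / (8) = -0.124

(-1.420, -0.875, -0.124)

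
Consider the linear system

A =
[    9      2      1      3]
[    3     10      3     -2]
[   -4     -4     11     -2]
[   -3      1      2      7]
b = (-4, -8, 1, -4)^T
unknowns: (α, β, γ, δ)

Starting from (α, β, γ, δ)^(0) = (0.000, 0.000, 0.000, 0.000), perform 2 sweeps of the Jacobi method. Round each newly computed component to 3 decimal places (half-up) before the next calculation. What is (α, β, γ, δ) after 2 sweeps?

(-0.086, -0.808, -0.465, -0.673)

Iteration 1:
  α = (-4 - (2)·0.000 - (1)·0.000 - (3)·0.000) / (9) = -0.444
  β = (-8 - (3)·0.000 - (3)·0.000 - (-2)·0.000) / (10) = -0.800
  γ = (1 - (-4)·0.000 - (-4)·0.000 - (-2)·0.000) / (11) = 0.091
  δ = (-4 - (-3)·0.000 - (1)·0.000 - (2)·0.000) / (7) = -0.571
Iteration 2:
  α = (-4 - (2)·-0.800 - (1)·0.091 - (3)·-0.571) / (9) = -0.086
  β = (-8 - (3)·-0.444 - (3)·0.091 - (-2)·-0.571) / (10) = -0.808
  γ = (1 - (-4)·-0.444 - (-4)·-0.800 - (-2)·-0.571) / (11) = -0.465
  δ = (-4 - (-3)·-0.444 - (1)·-0.800 - (2)·0.091) / (7) = -0.673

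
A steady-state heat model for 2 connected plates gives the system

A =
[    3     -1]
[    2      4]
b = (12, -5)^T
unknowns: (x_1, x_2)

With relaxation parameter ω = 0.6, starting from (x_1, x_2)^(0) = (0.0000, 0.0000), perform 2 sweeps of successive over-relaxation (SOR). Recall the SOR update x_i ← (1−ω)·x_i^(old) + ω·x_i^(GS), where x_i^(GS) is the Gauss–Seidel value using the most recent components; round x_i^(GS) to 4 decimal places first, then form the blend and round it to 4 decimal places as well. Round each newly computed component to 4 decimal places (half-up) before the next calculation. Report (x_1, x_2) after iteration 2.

(3.0660, -2.2578)

Iteration 1:
  x_1: GS value = (12 - (-1)·0.0000) / (3) = 4.0000;  x_1 ← (1−ω)·0.0000 + ω·4.0000 = 2.4000
  x_2: GS value = (-5 - (2)·2.4000) / (4) = -2.4500;  x_2 ← (1−ω)·0.0000 + ω·-2.4500 = -1.4700
Iteration 2:
  x_1: GS value = (12 - (-1)·-1.4700) / (3) = 3.5100;  x_1 ← (1−ω)·2.4000 + ω·3.5100 = 3.0660
  x_2: GS value = (-5 - (2)·3.0660) / (4) = -2.7830;  x_2 ← (1−ω)·-1.4700 + ω·-2.7830 = -2.2578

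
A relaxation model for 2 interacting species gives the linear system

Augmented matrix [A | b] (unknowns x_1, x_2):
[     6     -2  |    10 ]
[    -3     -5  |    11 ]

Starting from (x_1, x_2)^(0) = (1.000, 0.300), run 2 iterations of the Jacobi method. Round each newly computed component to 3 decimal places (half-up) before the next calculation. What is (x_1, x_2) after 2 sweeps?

Iteration 1:
  x_1 = (10 - (-2)·0.300) / (6) = 1.767
  x_2 = (11 - (-3)·1.000) / (-5) = -2.800
Iteration 2:
  x_1 = (10 - (-2)·-2.800) / (6) = 0.733
  x_2 = (11 - (-3)·1.767) / (-5) = -3.260

(0.733, -3.260)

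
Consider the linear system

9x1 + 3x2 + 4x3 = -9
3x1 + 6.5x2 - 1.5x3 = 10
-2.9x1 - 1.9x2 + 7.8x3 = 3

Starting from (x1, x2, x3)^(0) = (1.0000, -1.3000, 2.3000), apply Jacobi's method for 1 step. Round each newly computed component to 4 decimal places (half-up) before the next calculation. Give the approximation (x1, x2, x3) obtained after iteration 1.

(-1.5889, 1.6077, 0.4397)

Iteration 1:
  x1 = (-9 - (3)·-1.3000 - (4)·2.3000) / (9) = -1.5889
  x2 = (10 - (3)·1.0000 - (-1.5)·2.3000) / (6.5) = 1.6077
  x3 = (3 - (-2.9)·1.0000 - (-1.9)·-1.3000) / (7.8) = 0.4397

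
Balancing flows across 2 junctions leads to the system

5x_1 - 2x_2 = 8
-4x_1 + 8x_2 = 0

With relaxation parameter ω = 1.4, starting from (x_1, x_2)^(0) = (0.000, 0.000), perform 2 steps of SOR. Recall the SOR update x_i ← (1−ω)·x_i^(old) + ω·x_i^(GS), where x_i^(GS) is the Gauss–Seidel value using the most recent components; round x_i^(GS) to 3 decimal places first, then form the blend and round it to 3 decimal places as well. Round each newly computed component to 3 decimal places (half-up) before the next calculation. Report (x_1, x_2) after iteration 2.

(2.222, 0.928)

Iteration 1:
  x_1: GS value = (8 - (-2)·0.000) / (5) = 1.600;  x_1 ← (1−ω)·0.000 + ω·1.600 = 2.240
  x_2: GS value = (0 - (-4)·2.240) / (8) = 1.120;  x_2 ← (1−ω)·0.000 + ω·1.120 = 1.568
Iteration 2:
  x_1: GS value = (8 - (-2)·1.568) / (5) = 2.227;  x_1 ← (1−ω)·2.240 + ω·2.227 = 2.222
  x_2: GS value = (0 - (-4)·2.222) / (8) = 1.111;  x_2 ← (1−ω)·1.568 + ω·1.111 = 0.928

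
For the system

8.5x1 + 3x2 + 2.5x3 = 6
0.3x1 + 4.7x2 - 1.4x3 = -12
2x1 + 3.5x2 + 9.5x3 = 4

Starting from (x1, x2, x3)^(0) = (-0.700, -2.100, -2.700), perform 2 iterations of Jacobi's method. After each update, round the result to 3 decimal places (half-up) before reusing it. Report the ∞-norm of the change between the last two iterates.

1.017

Iteration 1:
  x1 = (6 - (3)·-2.100 - (2.5)·-2.700) / (8.5) = 2.241
  x2 = (-12 - (0.3)·-0.700 - (-1.4)·-2.700) / (4.7) = -3.313
  x3 = (4 - (2)·-0.700 - (3.5)·-2.100) / (9.5) = 1.342
Iteration 2:
  x1 = (6 - (3)·-3.313 - (2.5)·1.342) / (8.5) = 1.480
  x2 = (-12 - (0.3)·2.241 - (-1.4)·1.342) / (4.7) = -2.296
  x3 = (4 - (2)·2.241 - (3.5)·-3.313) / (9.5) = 1.170
Change: (-0.761, 1.017, -0.172) → max |·| = 1.017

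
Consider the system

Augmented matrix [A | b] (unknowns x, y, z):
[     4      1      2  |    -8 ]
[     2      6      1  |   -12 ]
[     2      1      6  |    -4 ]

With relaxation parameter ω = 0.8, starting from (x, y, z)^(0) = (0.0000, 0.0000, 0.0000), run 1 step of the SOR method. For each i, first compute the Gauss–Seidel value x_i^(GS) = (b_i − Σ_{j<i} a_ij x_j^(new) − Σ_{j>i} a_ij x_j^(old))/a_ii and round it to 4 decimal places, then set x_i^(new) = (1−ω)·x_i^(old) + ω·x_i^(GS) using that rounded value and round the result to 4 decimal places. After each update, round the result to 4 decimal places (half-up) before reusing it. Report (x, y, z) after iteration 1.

(-1.6000, -1.1734, 0.0498)

Iteration 1:
  x: GS value = (-8 - (1)·0.0000 - (2)·0.0000) / (4) = -2.0000;  x ← (1−ω)·0.0000 + ω·-2.0000 = -1.6000
  y: GS value = (-12 - (2)·-1.6000 - (1)·0.0000) / (6) = -1.4667;  y ← (1−ω)·0.0000 + ω·-1.4667 = -1.1734
  z: GS value = (-4 - (2)·-1.6000 - (1)·-1.1734) / (6) = 0.0622;  z ← (1−ω)·0.0000 + ω·0.0622 = 0.0498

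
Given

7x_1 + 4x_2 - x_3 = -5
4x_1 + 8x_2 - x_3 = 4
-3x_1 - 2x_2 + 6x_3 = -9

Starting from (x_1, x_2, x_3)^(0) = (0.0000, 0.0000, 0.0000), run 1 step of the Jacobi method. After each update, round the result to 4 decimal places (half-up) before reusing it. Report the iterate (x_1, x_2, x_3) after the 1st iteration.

(-0.7143, 0.5000, -1.5000)

Iteration 1:
  x_1 = (-5 - (4)·0.0000 - (-1)·0.0000) / (7) = -0.7143
  x_2 = (4 - (4)·0.0000 - (-1)·0.0000) / (8) = 0.5000
  x_3 = (-9 - (-3)·0.0000 - (-2)·0.0000) / (6) = -1.5000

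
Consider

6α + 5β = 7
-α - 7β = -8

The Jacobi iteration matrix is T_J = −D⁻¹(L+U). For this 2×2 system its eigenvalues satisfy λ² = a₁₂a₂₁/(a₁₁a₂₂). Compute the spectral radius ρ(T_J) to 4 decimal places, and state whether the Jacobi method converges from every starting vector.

0.3450

a₁₂a₂₁/(a₁₁a₂₂) = (5)·(-1) / ((6)·(-7)) = 0.119048
ρ = √|0.119048| = √0.119048 = 0.3450
ρ < 1, so Jacobi converges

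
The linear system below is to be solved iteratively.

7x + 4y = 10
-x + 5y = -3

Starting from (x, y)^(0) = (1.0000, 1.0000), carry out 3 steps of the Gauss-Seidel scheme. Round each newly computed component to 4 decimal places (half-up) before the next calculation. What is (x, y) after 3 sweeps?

(1.5802, -0.2840)

Iteration 1:
  x = (10 - (4)·1.0000) / (7) = 0.8571
  y = (-3 - (-1)·0.8571) / (5) = -0.4286
Iteration 2:
  x = (10 - (4)·-0.4286) / (7) = 1.6735
  y = (-3 - (-1)·1.6735) / (5) = -0.2653
Iteration 3:
  x = (10 - (4)·-0.2653) / (7) = 1.5802
  y = (-3 - (-1)·1.5802) / (5) = -0.2840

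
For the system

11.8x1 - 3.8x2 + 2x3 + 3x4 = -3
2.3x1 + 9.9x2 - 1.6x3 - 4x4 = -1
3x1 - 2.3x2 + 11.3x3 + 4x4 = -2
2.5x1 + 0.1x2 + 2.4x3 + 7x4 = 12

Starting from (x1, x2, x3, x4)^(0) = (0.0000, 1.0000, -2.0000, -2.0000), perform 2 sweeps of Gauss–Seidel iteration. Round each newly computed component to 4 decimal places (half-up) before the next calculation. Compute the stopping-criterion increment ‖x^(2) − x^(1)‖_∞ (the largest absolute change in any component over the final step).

2.1630

Iteration 1:
  x1 = (-3 - (-3.8)·1.0000 - (2)·-2.0000 - (3)·-2.0000) / (11.8) = 0.9153
  x2 = (-1 - (2.3)·0.9153 - (-1.6)·-2.0000 - (-4)·-2.0000) / (9.9) = -1.4450
  x3 = (-2 - (3)·0.9153 - (-2.3)·-1.4450 - (4)·-2.0000) / (11.3) = -0.0061
  x4 = (12 - (2.5)·0.9153 - (0.1)·-1.4450 - (2.4)·-0.0061) / (7) = 1.4101
Iteration 2:
  x1 = (-3 - (-3.8)·-1.4450 - (2)·-0.0061 - (3)·1.4101) / (11.8) = -1.0770
  x2 = (-1 - (2.3)·-1.0770 - (-1.6)·-0.0061 - (-4)·1.4101) / (9.9) = 0.7180
  x3 = (-2 - (3)·-1.0770 - (-2.3)·0.7180 - (4)·1.4101) / (11.3) = -0.2441
  x4 = (12 - (2.5)·-1.0770 - (0.1)·0.7180 - (2.4)·-0.2441) / (7) = 2.1724
Change: (-1.9923, 2.1630, -0.2380, 0.7623) → max |·| = 2.1630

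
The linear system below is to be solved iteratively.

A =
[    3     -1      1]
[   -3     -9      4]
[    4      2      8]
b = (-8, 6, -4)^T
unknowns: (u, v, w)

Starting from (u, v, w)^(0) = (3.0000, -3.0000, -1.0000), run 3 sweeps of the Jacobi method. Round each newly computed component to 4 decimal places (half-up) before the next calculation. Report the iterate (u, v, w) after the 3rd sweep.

(-3.2685, 1.0710, 1.0046)

Iteration 1:
  u = (-8 - (-1)·-3.0000 - (1)·-1.0000) / (3) = -3.3333
  v = (6 - (-3)·3.0000 - (4)·-1.0000) / (-9) = -2.1111
  w = (-4 - (4)·3.0000 - (2)·-3.0000) / (8) = -1.2500
Iteration 2:
  u = (-8 - (-1)·-2.1111 - (1)·-1.2500) / (3) = -2.9537
  v = (6 - (-3)·-3.3333 - (4)·-1.2500) / (-9) = -0.1111
  w = (-4 - (4)·-3.3333 - (2)·-2.1111) / (8) = 1.6944
Iteration 3:
  u = (-8 - (-1)·-0.1111 - (1)·1.6944) / (3) = -3.2685
  v = (6 - (-3)·-2.9537 - (4)·1.6944) / (-9) = 1.0710
  w = (-4 - (4)·-2.9537 - (2)·-0.1111) / (8) = 1.0046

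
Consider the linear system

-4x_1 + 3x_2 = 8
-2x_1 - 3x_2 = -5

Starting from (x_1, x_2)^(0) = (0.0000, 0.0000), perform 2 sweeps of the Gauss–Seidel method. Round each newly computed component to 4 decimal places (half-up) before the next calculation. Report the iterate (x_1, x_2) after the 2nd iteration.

(0.2500, 1.5000)

Iteration 1:
  x_1 = (8 - (3)·0.0000) / (-4) = -2.0000
  x_2 = (-5 - (-2)·-2.0000) / (-3) = 3.0000
Iteration 2:
  x_1 = (8 - (3)·3.0000) / (-4) = 0.2500
  x_2 = (-5 - (-2)·0.2500) / (-3) = 1.5000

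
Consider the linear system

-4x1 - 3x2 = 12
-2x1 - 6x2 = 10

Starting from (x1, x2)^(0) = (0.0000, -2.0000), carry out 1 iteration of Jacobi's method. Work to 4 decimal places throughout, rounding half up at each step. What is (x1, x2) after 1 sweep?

Iteration 1:
  x1 = (12 - (-3)·-2.0000) / (-4) = -1.5000
  x2 = (10 - (-2)·0.0000) / (-6) = -1.6667

(-1.5000, -1.6667)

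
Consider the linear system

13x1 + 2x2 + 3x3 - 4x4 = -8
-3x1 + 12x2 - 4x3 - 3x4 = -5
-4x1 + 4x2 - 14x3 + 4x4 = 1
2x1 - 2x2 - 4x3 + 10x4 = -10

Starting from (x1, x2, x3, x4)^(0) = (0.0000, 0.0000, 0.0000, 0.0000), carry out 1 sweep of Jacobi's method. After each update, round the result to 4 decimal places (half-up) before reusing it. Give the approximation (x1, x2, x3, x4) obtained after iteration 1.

Iteration 1:
  x1 = (-8 - (2)·0.0000 - (3)·0.0000 - (-4)·0.0000) / (13) = -0.6154
  x2 = (-5 - (-3)·0.0000 - (-4)·0.0000 - (-3)·0.0000) / (12) = -0.4167
  x3 = (1 - (-4)·0.0000 - (4)·0.0000 - (4)·0.0000) / (-14) = -0.0714
  x4 = (-10 - (2)·0.0000 - (-2)·0.0000 - (-4)·0.0000) / (10) = -1.0000

(-0.6154, -0.4167, -0.0714, -1.0000)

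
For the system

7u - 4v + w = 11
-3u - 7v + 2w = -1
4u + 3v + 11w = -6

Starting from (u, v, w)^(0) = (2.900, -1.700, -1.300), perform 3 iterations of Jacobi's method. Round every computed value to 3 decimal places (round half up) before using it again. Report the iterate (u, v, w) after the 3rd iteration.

(1.336, -0.363, -0.729)

Iteration 1:
  u = (11 - (-4)·-1.700 - (1)·-1.300) / (7) = 0.786
  v = (-1 - (-3)·2.900 - (2)·-1.300) / (-7) = -1.471
  w = (-6 - (4)·2.900 - (3)·-1.700) / (11) = -1.136
Iteration 2:
  u = (11 - (-4)·-1.471 - (1)·-1.136) / (7) = 0.893
  v = (-1 - (-3)·0.786 - (2)·-1.136) / (-7) = -0.519
  w = (-6 - (4)·0.786 - (3)·-1.471) / (11) = -0.430
Iteration 3:
  u = (11 - (-4)·-0.519 - (1)·-0.430) / (7) = 1.336
  v = (-1 - (-3)·0.893 - (2)·-0.430) / (-7) = -0.363
  w = (-6 - (4)·0.893 - (3)·-0.519) / (11) = -0.729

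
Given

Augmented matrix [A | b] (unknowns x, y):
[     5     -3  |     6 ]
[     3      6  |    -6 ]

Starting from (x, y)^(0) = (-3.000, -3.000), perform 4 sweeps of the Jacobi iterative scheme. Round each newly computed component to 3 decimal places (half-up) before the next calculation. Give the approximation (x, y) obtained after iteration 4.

(0.150, -1.390)

Iteration 1:
  x = (6 - (-3)·-3.000) / (5) = -0.600
  y = (-6 - (3)·-3.000) / (6) = 0.500
Iteration 2:
  x = (6 - (-3)·0.500) / (5) = 1.500
  y = (-6 - (3)·-0.600) / (6) = -0.700
Iteration 3:
  x = (6 - (-3)·-0.700) / (5) = 0.780
  y = (-6 - (3)·1.500) / (6) = -1.750
Iteration 4:
  x = (6 - (-3)·-1.750) / (5) = 0.150
  y = (-6 - (3)·0.780) / (6) = -1.390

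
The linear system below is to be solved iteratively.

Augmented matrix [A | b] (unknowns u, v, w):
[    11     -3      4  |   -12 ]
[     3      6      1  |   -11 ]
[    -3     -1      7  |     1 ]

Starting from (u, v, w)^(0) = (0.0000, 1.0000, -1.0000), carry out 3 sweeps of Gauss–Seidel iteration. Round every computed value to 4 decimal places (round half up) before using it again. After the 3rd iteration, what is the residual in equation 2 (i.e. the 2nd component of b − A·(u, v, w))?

-0.0878

Iteration 1:
  u = (-12 - (-3)·1.0000 - (4)·-1.0000) / (11) = -0.4545
  v = (-11 - (3)·-0.4545 - (1)·-1.0000) / (6) = -1.4394
  w = (1 - (-3)·-0.4545 - (-1)·-1.4394) / (7) = -0.2576
Iteration 2:
  u = (-12 - (-3)·-1.4394 - (4)·-0.2576) / (11) = -1.3898
  v = (-11 - (3)·-1.3898 - (1)·-0.2576) / (6) = -1.0955
  w = (1 - (-3)·-1.3898 - (-1)·-1.0955) / (7) = -0.6093
Iteration 3:
  u = (-12 - (-3)·-1.0955 - (4)·-0.6093) / (11) = -1.1681
  v = (-11 - (3)·-1.1681 - (1)·-0.6093) / (6) = -1.1477
  w = (1 - (-3)·-1.1681 - (-1)·-1.1477) / (7) = -0.5217
Residual b − A·x = (-0.5072, -0.0878, -0.0001)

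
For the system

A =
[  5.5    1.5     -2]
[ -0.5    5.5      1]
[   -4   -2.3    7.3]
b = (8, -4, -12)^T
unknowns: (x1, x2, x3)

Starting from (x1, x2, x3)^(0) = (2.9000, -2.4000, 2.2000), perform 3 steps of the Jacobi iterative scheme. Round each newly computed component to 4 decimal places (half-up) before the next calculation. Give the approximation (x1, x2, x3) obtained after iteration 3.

(1.4235, -0.5419, -0.9787)

Iteration 1:
  x1 = (8 - (1.5)·-2.4000 - (-2)·2.2000) / (5.5) = 2.9091
  x2 = (-4 - (-0.5)·2.9000 - (1)·2.2000) / (5.5) = -0.8636
  x3 = (-12 - (-4)·2.9000 - (-2.3)·-2.4000) / (7.3) = -0.8110
Iteration 2:
  x1 = (8 - (1.5)·-0.8636 - (-2)·-0.8110) / (5.5) = 1.3952
  x2 = (-4 - (-0.5)·2.9091 - (1)·-0.8110) / (5.5) = -0.3154
  x3 = (-12 - (-4)·2.9091 - (-2.3)·-0.8636) / (7.3) = -0.3219
Iteration 3:
  x1 = (8 - (1.5)·-0.3154 - (-2)·-0.3219) / (5.5) = 1.4235
  x2 = (-4 - (-0.5)·1.3952 - (1)·-0.3219) / (5.5) = -0.5419
  x3 = (-12 - (-4)·1.3952 - (-2.3)·-0.3154) / (7.3) = -0.9787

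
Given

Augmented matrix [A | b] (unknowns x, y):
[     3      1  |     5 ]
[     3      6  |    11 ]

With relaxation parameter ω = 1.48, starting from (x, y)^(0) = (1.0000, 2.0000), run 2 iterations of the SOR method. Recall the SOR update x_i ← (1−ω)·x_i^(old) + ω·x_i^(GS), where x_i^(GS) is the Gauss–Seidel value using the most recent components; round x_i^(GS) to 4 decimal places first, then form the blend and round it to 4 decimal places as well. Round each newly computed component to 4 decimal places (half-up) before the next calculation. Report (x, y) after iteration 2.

Iteration 1:
  x: GS value = (5 - (1)·2.0000) / (3) = 1.0000;  x ← (1−ω)·1.0000 + ω·1.0000 = 1.0000
  y: GS value = (11 - (3)·1.0000) / (6) = 1.3333;  y ← (1−ω)·2.0000 + ω·1.3333 = 1.0133
Iteration 2:
  x: GS value = (5 - (1)·1.0133) / (3) = 1.3289;  x ← (1−ω)·1.0000 + ω·1.3289 = 1.4868
  y: GS value = (11 - (3)·1.4868) / (6) = 1.0899;  y ← (1−ω)·1.0133 + ω·1.0899 = 1.1267

(1.4868, 1.1267)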